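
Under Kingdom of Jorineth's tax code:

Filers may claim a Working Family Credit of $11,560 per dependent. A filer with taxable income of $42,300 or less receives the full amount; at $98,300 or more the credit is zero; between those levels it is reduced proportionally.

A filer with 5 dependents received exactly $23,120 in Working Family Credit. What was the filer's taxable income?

Full credit = 5 × $11,560 = $57,800.
$23,120 is 23,120/57,800 of the full $57,800, so 34,680/57,800 of the $56,000 range has been used: income = $42,300 + $56,000 × 34,680/57,800 = $75,900.

$75,900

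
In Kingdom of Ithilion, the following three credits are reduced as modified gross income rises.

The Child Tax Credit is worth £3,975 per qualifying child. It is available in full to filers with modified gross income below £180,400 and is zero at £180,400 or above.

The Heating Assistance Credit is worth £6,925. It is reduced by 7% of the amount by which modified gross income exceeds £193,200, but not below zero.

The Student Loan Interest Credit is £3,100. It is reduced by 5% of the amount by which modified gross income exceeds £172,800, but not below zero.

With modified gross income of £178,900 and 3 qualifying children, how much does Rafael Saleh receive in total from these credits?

Child Tax Credit: base = 3 × £3,975 = £11,925. £178,900 is below the £180,400 cutoff, so the full £11,925 applies.
Heating Assistance Credit: £178,900 is at or below the £193,200 threshold, so the full £6,925 applies.
Student Loan Interest Credit: 5% of the £6,100 excess over £172,800 is £305; credit = £3,100 − £305 = £2,795.
Total: £11,925 + £6,925 + £2,795 = £21,645.

£21,645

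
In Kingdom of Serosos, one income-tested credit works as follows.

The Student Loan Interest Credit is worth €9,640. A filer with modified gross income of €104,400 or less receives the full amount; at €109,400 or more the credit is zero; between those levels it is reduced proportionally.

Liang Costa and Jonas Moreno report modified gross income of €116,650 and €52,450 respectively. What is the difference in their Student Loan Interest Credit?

€9,640

Liang (€116,650): Student Loan Interest Credit: €116,650 is at or above €109,400, so the credit is €0.
Jonas (€52,450): Student Loan Interest Credit: €52,450 is at or below the €104,400 threshold, so the full €9,640 applies.
Difference: |€0 − €9,640| = €9,640.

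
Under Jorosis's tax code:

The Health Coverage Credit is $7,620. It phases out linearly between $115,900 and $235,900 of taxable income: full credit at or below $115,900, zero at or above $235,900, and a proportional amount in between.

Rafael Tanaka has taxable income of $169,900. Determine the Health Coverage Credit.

Health Coverage Credit: $169,900 is $54,000 into a $120,000 phase-out range, leaving 66,000/120,000 of the credit: $7,620 × 66,000/120,000 = $4,191.

$4,191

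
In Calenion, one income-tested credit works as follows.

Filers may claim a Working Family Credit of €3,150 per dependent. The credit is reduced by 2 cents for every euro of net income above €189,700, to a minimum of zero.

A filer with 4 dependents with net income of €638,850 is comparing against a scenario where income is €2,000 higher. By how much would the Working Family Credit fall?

€40

At €638,850 — base = 4 × €3,150 = €12,600. 2% of the €449,150 excess over €189,700 is €8,983; credit = €12,600 − €8,983 = €3,617.
At €640,850 — base = 4 × €3,150 = €12,600. 2% of the €451,150 excess over €189,700 is €9,023; credit = €12,600 − €9,023 = €3,577.
Lost: €3,617 − €3,577 = €40.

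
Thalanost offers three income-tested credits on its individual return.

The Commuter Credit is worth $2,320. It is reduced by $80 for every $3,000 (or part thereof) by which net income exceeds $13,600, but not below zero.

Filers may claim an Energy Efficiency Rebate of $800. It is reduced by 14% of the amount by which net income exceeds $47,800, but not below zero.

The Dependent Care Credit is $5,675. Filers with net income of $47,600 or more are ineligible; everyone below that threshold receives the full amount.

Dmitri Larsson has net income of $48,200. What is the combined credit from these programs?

$2,104

Commuter Credit: income exceeds $13,600 by $34,600, which is 12 full-or-partial $3,000 increments; reduction = 12 × $80 = $960, leaving $1,360.
Energy Efficiency Rebate: 14% of the $400 excess over $47,800 is $56; credit = $800 − $56 = $744.
Dependent Care Credit: $48,200 meets or exceeds the $47,600 cutoff, so the credit is $0.
Total: $1,360 + $744 + $0 = $2,104.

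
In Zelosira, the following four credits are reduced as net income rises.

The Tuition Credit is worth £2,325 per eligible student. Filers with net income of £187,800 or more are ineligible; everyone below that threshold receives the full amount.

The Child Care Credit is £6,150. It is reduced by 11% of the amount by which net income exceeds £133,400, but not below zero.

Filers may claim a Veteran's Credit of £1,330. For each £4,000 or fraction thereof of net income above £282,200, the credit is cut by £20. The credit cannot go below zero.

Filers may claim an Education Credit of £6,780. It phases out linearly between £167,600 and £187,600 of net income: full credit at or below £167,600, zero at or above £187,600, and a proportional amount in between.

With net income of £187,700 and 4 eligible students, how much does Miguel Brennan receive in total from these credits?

Tuition Credit: base = 4 × £2,325 = £9,300. £187,700 is below the £187,800 cutoff, so the full £9,300 applies.
Child Care Credit: 11% of the £54,300 excess over £133,400 is £5,973; credit = £6,150 − £5,973 = £177.
Veteran's Credit: £187,700 is at or below the £282,200 threshold, so the full £1,330 applies.
Education Credit: £187,700 is at or above £187,600, so the credit is £0.
Total: £9,300 + £177 + £1,330 + £0 = £10,807.

£10,807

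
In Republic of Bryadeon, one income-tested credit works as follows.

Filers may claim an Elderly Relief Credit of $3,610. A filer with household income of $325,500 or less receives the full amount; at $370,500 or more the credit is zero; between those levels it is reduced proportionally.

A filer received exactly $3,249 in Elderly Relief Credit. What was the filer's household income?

$330,000

$3,249 is 3,249/3,610 of the full $3,610, so 361/3,610 of the $45,000 range has been used: income = $325,500 + $45,000 × 361/3,610 = $330,000.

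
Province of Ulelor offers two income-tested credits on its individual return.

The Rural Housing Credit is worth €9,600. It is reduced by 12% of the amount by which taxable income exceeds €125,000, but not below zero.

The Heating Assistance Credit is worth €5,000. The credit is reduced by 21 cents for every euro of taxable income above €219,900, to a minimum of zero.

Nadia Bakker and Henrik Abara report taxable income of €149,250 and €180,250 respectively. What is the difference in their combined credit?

€3,720

Nadia (€149,250): Rural Housing Credit: 12% of the €24,250 excess over €125,000 is €2,910; credit = €9,600 − €2,910 = €6,690. Heating Assistance Credit: €149,250 is at or below the €219,900 threshold, so the full €5,000 applies. total €6,690 + €5,000 = €11,690
Henrik (€180,250): Rural Housing Credit: 12% of the €55,250 excess over €125,000 is €6,630; credit = €9,600 − €6,630 = €2,970. Heating Assistance Credit: €180,250 is at or below the €219,900 threshold, so the full €5,000 applies. total €2,970 + €5,000 = €7,970
Difference: |€11,690 − €7,970| = €3,720.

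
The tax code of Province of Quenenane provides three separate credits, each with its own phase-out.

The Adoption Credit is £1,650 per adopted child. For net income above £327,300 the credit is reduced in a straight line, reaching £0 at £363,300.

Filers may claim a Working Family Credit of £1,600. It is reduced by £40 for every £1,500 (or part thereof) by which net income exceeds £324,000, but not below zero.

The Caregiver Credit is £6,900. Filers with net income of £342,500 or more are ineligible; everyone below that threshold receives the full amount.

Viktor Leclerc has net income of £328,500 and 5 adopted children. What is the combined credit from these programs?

£16,355

Adoption Credit: base = 5 × £1,650 = £8,250. £328,500 is £1,200 into a £36,000 phase-out range, leaving 34,800/36,000 of the credit: £8,250 × 34,800/36,000 = £7,975.
Working Family Credit: income exceeds £324,000 by £4,500, which is 3 full-or-partial £1,500 increments; reduction = 3 × £40 = £120, leaving £1,480.
Caregiver Credit: £328,500 is below the £342,500 cutoff, so the full £6,900 applies.
Total: £7,975 + £1,480 + £6,900 = £16,355.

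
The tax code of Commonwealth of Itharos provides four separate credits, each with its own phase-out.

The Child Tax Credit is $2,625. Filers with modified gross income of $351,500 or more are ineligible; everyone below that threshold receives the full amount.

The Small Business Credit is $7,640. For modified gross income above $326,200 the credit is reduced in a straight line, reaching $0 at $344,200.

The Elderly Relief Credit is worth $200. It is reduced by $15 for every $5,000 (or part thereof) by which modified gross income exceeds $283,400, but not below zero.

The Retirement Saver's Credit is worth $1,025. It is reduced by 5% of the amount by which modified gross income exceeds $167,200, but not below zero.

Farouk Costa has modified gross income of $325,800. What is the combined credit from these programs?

Child Tax Credit: $325,800 is below the $351,500 cutoff, so the full $2,625 applies.
Small Business Credit: $325,800 is at or below the $326,200 threshold, so the full $7,640 applies.
Elderly Relief Credit: income exceeds $283,400 by $42,400, which is 9 full-or-partial $5,000 increments; reduction = 9 × $15 = $135, leaving $65.
Retirement Saver's Credit: 5% of the $158,600 excess over $167,200 is $7,930 ≥ base, so the credit is $0.
Total: $2,625 + $7,640 + $65 + $0 = $10,330.

$10,330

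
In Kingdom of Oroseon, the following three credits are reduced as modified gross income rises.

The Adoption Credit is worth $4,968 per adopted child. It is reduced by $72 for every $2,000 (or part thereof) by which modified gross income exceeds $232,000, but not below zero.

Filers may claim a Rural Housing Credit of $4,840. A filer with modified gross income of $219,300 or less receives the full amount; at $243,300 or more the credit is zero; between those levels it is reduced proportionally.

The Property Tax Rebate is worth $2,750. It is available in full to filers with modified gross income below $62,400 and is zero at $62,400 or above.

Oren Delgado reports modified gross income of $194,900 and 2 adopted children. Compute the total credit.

Adoption Credit: base = 2 × $4,968 = $9,936. $194,900 is at or below the $232,000 threshold, so the full $9,936 applies.
Rural Housing Credit: $194,900 is at or below the $219,300 threshold, so the full $4,840 applies.
Property Tax Rebate: $194,900 meets or exceeds the $62,400 cutoff, so the credit is $0.
Total: $9,936 + $4,840 + $0 = $14,776.

$14,776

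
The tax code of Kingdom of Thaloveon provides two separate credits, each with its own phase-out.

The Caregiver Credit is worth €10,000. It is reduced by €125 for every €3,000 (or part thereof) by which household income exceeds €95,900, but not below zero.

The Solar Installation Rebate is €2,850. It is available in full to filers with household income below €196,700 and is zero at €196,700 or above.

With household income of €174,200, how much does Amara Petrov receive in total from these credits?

Caregiver Credit: income exceeds €95,900 by €78,300, which is 27 full-or-partial €3,000 increments; reduction = 27 × €125 = €3,375, leaving €6,625.
Solar Installation Rebate: €174,200 is below the €196,700 cutoff, so the full €2,850 applies.
Total: €6,625 + €2,850 = €9,475.

€9,475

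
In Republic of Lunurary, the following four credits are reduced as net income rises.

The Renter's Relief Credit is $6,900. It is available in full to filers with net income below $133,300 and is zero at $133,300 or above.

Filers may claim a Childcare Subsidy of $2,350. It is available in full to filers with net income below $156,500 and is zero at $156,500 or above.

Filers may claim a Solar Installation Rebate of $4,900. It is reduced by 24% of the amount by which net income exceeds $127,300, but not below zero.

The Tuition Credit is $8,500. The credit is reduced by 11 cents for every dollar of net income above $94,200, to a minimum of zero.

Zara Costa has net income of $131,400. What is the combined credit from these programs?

Renter's Relief Credit: $131,400 is below the $133,300 cutoff, so the full $6,900 applies.
Childcare Subsidy: $131,400 is below the $156,500 cutoff, so the full $2,350 applies.
Solar Installation Rebate: 24% of the $4,100 excess over $127,300 is $984; credit = $4,900 − $984 = $3,916.
Tuition Credit: 11% of the $37,200 excess over $94,200 is $4,092; credit = $8,500 − $4,092 = $4,408.
Total: $6,900 + $2,350 + $3,916 + $4,408 = $17,574.

$17,574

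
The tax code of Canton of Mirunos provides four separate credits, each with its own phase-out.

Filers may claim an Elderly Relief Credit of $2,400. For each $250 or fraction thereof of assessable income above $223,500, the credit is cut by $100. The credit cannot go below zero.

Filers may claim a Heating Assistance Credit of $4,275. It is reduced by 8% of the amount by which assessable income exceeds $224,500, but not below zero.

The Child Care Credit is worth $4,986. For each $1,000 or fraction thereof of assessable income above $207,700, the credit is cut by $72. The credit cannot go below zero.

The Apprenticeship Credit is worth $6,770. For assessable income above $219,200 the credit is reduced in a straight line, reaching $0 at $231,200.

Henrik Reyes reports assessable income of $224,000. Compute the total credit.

Elderly Relief Credit: income exceeds $223,500 by $500, which is 2 full-or-partial $250 increments; reduction = 2 × $100 = $200, leaving $2,200.
Heating Assistance Credit: $224,000 is at or below the $224,500 threshold, so the full $4,275 applies.
Child Care Credit: income exceeds $207,700 by $16,300, which is 17 full-or-partial $1,000 increments; reduction = 17 × $72 = $1,224, leaving $3,762.
Apprenticeship Credit: $224,000 is $4,800 into a $12,000 phase-out range, leaving 7,200/12,000 of the credit: $6,770 × 7,200/12,000 = $4,062.
Total: $2,200 + $4,275 + $3,762 + $4,062 = $14,299.

$14,299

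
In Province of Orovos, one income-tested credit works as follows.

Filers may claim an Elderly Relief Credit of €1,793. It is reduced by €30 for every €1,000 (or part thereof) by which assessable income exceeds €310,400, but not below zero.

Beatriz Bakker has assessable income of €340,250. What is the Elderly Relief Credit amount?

€893

Elderly Relief Credit: income exceeds €310,400 by €29,850, which is 30 full-or-partial €1,000 increments; reduction = 30 × €30 = €900, leaving €893.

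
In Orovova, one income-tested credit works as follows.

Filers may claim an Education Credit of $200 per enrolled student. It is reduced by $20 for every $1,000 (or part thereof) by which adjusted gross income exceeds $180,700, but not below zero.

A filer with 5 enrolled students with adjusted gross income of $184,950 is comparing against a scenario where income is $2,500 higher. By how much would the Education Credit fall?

$40

At $184,950 — base = 5 × $200 = $1,000. income exceeds $180,700 by $4,250, which is 5 full-or-partial $1,000 increments; reduction = 5 × $20 = $100, leaving $900.
At $187,450 — base = 5 × $200 = $1,000. income exceeds $180,700 by $6,750, which is 7 full-or-partial $1,000 increments; reduction = 7 × $20 = $140, leaving $860.
Lost: $900 − $860 = $40.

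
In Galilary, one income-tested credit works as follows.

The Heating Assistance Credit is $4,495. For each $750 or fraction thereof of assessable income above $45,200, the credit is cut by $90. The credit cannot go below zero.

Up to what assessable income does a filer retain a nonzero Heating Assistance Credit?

$81,950

After 49 increments the reduction is 49 × $90 = $4,410, leaving $85; one more increment wipes it out. Increment 49 ends at excess 49 × $750 = $36,750, so the highest qualifying income is $45,200 + $36,750 = $81,950.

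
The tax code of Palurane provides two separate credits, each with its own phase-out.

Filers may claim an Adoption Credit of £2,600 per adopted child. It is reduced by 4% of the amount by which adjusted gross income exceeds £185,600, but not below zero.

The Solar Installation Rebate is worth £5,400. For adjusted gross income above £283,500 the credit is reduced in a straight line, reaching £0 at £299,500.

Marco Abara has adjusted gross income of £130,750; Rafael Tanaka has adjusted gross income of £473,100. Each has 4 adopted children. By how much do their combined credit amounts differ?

£15,800

Marco (£130,750): Adoption Credit: base = 4 × £2,600 = £10,400. £130,750 is at or below the £185,600 threshold, so the full £10,400 applies. Solar Installation Rebate: £130,750 is at or below the £283,500 threshold, so the full £5,400 applies. total £10,400 + £5,400 = £15,800
Rafael (£473,100): Adoption Credit: base = 4 × £2,600 = £10,400. 4% of the £287,500 excess over £185,600 is £11,500 ≥ base, so the credit is £0. Solar Installation Rebate: £473,100 is at or above £299,500, so the credit is £0. total £0 + £0 = £0
Difference: |£15,800 − £0| = £15,800.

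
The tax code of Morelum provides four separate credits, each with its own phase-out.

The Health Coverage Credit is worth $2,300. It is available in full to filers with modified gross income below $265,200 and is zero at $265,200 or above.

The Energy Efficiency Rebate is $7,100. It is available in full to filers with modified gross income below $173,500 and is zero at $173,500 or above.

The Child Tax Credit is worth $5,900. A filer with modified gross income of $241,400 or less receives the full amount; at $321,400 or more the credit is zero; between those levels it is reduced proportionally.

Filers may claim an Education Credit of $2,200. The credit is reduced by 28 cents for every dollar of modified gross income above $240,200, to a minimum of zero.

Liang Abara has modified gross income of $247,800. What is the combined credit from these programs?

Health Coverage Credit: $247,800 is below the $265,200 cutoff, so the full $2,300 applies.
Energy Efficiency Rebate: $247,800 meets or exceeds the $173,500 cutoff, so the credit is $0.
Child Tax Credit: $247,800 is $6,400 into a $80,000 phase-out range, leaving 73,600/80,000 of the credit: $5,900 × 73,600/80,000 = $5,428.
Education Credit: 28% of the $7,600 excess over $240,200 is $2,128; credit = $2,200 − $2,128 = $72.
Total: $2,300 + $0 + $5,428 + $72 = $7,800.

$7,800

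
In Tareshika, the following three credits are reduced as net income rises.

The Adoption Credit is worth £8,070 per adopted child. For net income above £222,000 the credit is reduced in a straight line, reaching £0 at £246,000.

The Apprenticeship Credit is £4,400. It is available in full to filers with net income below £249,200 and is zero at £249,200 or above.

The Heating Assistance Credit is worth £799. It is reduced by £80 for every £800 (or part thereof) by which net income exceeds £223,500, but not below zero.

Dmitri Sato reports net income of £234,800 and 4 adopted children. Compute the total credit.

£19,464

Adoption Credit: base = 4 × £8,070 = £32,280. £234,800 is £12,800 into a £24,000 phase-out range, leaving 11,200/24,000 of the credit: £32,280 × 11,200/24,000 = £15,064.
Apprenticeship Credit: £234,800 is below the £249,200 cutoff, so the full £4,400 applies.
Heating Assistance Credit: income exceeds £223,500 by £11,300 → 15 increments × £80 = £1,200 ≥ base, so the credit is £0.
Total: £15,064 + £4,400 + £0 = £19,464.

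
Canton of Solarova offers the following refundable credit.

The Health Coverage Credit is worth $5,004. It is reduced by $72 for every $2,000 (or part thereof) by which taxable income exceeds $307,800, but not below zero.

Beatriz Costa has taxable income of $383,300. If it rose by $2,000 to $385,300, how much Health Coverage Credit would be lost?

$72

At $383,300 — income exceeds $307,800 by $75,500, which is 38 full-or-partial $2,000 increments; reduction = 38 × $72 = $2,736, leaving $2,268.
At $385,300 — income exceeds $307,800 by $77,500, which is 39 full-or-partial $2,000 increments; reduction = 39 × $72 = $2,808, leaving $2,196.
Lost: $2,268 − $2,196 = $72.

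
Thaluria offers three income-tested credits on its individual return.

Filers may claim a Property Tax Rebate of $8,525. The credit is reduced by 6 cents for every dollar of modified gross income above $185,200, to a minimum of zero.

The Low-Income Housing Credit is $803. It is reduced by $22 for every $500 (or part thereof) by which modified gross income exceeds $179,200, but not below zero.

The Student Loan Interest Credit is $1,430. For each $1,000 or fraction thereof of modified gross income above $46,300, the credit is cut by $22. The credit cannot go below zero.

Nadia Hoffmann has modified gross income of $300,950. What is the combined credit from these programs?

Property Tax Rebate: 6% of the $115,750 excess over $185,200 is $6,945; credit = $8,525 − $6,945 = $1,580.
Low-Income Housing Credit: income exceeds $179,200 by $121,750 → 244 increments × $22 = $5,368 ≥ base, so the credit is $0.
Student Loan Interest Credit: income exceeds $46,300 by $254,650 → 255 increments × $22 = $5,610 ≥ base, so the credit is $0.
Total: $1,580 + $0 + $0 = $1,580.

$1,580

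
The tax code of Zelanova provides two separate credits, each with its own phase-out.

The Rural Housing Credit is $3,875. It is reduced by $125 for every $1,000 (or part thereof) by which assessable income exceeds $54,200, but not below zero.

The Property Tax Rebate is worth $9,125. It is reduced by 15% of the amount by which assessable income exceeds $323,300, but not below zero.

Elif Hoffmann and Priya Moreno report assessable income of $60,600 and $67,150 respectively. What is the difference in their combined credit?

$750

Elif ($60,600): Rural Housing Credit: income exceeds $54,200 by $6,400, which is 7 full-or-partial $1,000 increments; reduction = 7 × $125 = $875, leaving $3,000. Property Tax Rebate: $60,600 is at or below the $323,300 threshold, so the full $9,125 applies. total $3,000 + $9,125 = $12,125
Priya ($67,150): Rural Housing Credit: income exceeds $54,200 by $12,950, which is 13 full-or-partial $1,000 increments; reduction = 13 × $125 = $1,625, leaving $2,250. Property Tax Rebate: $67,150 is at or below the $323,300 threshold, so the full $9,125 applies. total $2,250 + $9,125 = $11,375
Difference: |$12,125 − $11,375| = $750.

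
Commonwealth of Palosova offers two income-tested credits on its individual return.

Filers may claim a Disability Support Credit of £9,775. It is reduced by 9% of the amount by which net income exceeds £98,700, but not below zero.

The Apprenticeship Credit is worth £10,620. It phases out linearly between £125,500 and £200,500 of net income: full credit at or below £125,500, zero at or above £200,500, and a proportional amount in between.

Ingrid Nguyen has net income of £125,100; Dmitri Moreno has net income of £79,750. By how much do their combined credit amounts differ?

£2,376

Ingrid (£125,100): Disability Support Credit: 9% of the £26,400 excess over £98,700 is £2,376; credit = £9,775 − £2,376 = £7,399. Apprenticeship Credit: £125,100 is at or below the £125,500 threshold, so the full £10,620 applies. total £7,399 + £10,620 = £18,019
Dmitri (£79,750): Disability Support Credit: £79,750 is at or below the £98,700 threshold, so the full £9,775 applies. Apprenticeship Credit: £79,750 is at or below the £125,500 threshold, so the full £10,620 applies. total £9,775 + £10,620 = £20,395
Difference: |£18,019 − £20,395| = £2,376.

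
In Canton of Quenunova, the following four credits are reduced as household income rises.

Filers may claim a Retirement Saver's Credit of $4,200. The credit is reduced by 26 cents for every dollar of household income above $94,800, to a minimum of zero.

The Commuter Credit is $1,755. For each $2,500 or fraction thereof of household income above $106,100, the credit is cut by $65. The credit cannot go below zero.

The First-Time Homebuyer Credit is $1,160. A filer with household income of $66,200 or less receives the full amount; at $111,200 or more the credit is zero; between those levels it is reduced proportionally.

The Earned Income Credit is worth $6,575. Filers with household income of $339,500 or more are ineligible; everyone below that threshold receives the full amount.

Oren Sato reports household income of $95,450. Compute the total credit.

Retirement Saver's Credit: 26% of the $650 excess over $94,800 is $169; credit = $4,200 − $169 = $4,031.
Commuter Credit: $95,450 is at or below the $106,100 threshold, so the full $1,755 applies.
First-Time Homebuyer Credit: $95,450 is $29,250 into a $45,000 phase-out range, leaving 15,750/45,000 of the credit: $1,160 × 15,750/45,000 = $406.
Earned Income Credit: $95,450 is below the $339,500 cutoff, so the full $6,575 applies.
Total: $4,031 + $1,755 + $406 + $6,575 = $12,767.

$12,767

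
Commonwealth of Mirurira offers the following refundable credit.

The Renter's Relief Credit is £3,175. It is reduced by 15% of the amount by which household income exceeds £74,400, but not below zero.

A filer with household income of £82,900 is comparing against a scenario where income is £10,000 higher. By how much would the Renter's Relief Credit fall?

£1,500

At £82,900 — 15% of the £8,500 excess over £74,400 is £1,275; credit = £3,175 − £1,275 = £1,900.
At £92,900 — 15% of the £18,500 excess over £74,400 is £2,775; credit = £3,175 − £2,775 = £400.
Lost: £1,900 − £400 = £1,500.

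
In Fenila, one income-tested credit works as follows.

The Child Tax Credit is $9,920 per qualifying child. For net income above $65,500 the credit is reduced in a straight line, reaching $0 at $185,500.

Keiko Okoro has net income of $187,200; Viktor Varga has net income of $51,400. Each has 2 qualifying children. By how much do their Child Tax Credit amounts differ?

Keiko ($187,200): Child Tax Credit: base = 2 × $9,920 = $19,840. $187,200 is at or above $185,500, so the credit is $0.
Viktor ($51,400): Child Tax Credit: base = 2 × $9,920 = $19,840. $51,400 is at or below the $65,500 threshold, so the full $19,840 applies.
Difference: |$0 − $19,840| = $19,840.

$19,840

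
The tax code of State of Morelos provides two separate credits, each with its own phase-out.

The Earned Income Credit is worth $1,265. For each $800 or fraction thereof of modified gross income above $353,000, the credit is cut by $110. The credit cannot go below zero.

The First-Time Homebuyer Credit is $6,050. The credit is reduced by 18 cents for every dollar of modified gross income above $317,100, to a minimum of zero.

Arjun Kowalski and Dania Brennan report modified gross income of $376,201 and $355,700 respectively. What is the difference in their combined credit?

$825

Arjun ($376,201): Earned Income Credit: income exceeds $353,000 by $23,201 → 30 increments × $110 = $3,300 ≥ base, so the credit is $0. First-Time Homebuyer Credit: 18% of the $59,101 excess over $317,100 is $10,638.18 ≥ base, so the credit is $0. total $0 + $0 = $0
Dania ($355,700): Earned Income Credit: income exceeds $353,000 by $2,700, which is 4 full-or-partial $800 increments; reduction = 4 × $110 = $440, leaving $825. First-Time Homebuyer Credit: 18% of the $38,600 excess over $317,100 is $6,948 ≥ base, so the credit is $0. total $825 + $0 = $825
Difference: |$0 − $825| = $825.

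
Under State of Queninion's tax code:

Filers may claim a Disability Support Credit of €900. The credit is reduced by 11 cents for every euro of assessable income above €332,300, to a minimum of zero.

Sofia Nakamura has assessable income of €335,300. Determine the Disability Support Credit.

Disability Support Credit: 11% of the €3,000 excess over €332,300 is €330; credit = €900 − €330 = €570.

€570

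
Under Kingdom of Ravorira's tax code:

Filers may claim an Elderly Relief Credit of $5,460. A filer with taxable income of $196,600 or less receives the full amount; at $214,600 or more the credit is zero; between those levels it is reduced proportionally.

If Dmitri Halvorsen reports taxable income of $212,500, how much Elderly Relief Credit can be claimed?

Elderly Relief Credit: $212,500 is $15,900 into a $18,000 phase-out range, leaving 2,100/18,000 of the credit: $5,460 × 2,100/18,000 = $637.

$637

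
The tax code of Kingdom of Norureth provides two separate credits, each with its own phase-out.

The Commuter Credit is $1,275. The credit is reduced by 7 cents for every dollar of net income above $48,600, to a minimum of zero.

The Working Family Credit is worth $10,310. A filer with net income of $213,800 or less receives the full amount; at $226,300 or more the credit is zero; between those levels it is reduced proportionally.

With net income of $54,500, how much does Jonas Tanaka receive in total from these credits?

$11,172

Commuter Credit: 7% of the $5,900 excess over $48,600 is $413; credit = $1,275 − $413 = $862.
Working Family Credit: $54,500 is at or below the $213,800 threshold, so the full $10,310 applies.
Total: $862 + $10,310 = $11,172.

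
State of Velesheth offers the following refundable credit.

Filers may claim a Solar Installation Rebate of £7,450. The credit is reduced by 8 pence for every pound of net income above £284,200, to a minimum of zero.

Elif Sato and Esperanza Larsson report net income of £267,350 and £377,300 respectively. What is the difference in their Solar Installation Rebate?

Elif (£267,350): Solar Installation Rebate: £267,350 is at or below the £284,200 threshold, so the full £7,450 applies.
Esperanza (£377,300): Solar Installation Rebate: 8% of the £93,100 excess over £284,200 is £7,448; credit = £7,450 − £7,448 = £2.
Difference: |£7,450 − £2| = £7,448.

£7,448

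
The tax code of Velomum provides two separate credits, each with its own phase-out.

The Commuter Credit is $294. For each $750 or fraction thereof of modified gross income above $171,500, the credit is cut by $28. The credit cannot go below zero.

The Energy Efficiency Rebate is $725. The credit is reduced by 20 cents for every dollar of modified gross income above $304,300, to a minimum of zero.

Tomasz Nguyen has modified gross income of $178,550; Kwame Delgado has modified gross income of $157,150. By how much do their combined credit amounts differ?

Tomasz ($178,550): Commuter Credit: income exceeds $171,500 by $7,050, which is 10 full-or-partial $750 increments; reduction = 10 × $28 = $280, leaving $14. Energy Efficiency Rebate: $178,550 is at or below the $304,300 threshold, so the full $725 applies. total $14 + $725 = $739
Kwame ($157,150): Commuter Credit: $157,150 is at or below the $171,500 threshold, so the full $294 applies. Energy Efficiency Rebate: $157,150 is at or below the $304,300 threshold, so the full $725 applies. total $294 + $725 = $1,019
Difference: |$739 − $1,019| = $280.

$280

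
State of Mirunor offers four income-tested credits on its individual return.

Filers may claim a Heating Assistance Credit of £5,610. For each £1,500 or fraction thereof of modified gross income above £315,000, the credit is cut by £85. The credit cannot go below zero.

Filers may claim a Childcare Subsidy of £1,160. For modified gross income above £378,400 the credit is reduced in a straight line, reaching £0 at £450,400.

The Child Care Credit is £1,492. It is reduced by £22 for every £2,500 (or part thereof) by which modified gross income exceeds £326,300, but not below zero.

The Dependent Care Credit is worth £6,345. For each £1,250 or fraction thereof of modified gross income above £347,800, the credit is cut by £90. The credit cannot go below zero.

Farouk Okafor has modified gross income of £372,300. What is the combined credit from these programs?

Heating Assistance Credit: income exceeds £315,000 by £57,300, which is 39 full-or-partial £1,500 increments; reduction = 39 × £85 = £3,315, leaving £2,295.
Childcare Subsidy: £372,300 is at or below the £378,400 threshold, so the full £1,160 applies.
Child Care Credit: income exceeds £326,300 by £46,000, which is 19 full-or-partial £2,500 increments; reduction = 19 × £22 = £418, leaving £1,074.
Dependent Care Credit: income exceeds £347,800 by £24,500, which is 20 full-or-partial £1,250 increments; reduction = 20 × £90 = £1,800, leaving £4,545.
Total: £2,295 + £1,160 + £1,074 + £4,545 = £9,074.

£9,074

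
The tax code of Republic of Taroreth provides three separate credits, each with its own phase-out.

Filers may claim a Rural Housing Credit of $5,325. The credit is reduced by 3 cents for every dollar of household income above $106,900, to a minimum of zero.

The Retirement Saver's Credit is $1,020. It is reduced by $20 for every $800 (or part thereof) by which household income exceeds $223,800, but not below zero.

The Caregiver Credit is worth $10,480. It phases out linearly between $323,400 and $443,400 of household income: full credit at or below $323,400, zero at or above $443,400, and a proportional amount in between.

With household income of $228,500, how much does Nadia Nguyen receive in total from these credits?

Rural Housing Credit: 3% of the $121,600 excess over $106,900 is $3,648; credit = $5,325 − $3,648 = $1,677.
Retirement Saver's Credit: income exceeds $223,800 by $4,700, which is 6 full-or-partial $800 increments; reduction = 6 × $20 = $120, leaving $900.
Caregiver Credit: $228,500 is at or below the $323,400 threshold, so the full $10,480 applies.
Total: $1,677 + $900 + $10,480 = $13,057.

$13,057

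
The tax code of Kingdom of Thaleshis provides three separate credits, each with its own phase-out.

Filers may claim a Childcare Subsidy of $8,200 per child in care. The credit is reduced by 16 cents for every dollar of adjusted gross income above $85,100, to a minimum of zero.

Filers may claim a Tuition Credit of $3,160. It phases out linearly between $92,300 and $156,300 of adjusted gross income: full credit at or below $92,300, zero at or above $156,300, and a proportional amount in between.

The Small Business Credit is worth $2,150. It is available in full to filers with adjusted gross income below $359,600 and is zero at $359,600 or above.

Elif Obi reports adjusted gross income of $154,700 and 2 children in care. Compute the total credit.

$7,493

Childcare Subsidy: base = 2 × $8,200 = $16,400. 16% of the $69,600 excess over $85,100 is $11,136; credit = $16,400 − $11,136 = $5,264.
Tuition Credit: $154,700 is $62,400 into a $64,000 phase-out range, leaving 1,600/64,000 of the credit: $3,160 × 1,600/64,000 = $79.
Small Business Credit: $154,700 is below the $359,600 cutoff, so the full $2,150 applies.
Total: $5,264 + $79 + $2,150 = $7,493.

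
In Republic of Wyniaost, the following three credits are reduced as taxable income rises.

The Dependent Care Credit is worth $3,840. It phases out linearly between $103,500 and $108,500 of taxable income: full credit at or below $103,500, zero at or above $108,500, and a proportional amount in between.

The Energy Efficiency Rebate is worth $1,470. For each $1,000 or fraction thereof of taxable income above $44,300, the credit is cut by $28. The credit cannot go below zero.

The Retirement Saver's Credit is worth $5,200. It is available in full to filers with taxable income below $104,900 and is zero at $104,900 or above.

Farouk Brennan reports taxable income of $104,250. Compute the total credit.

$8,464

Dependent Care Credit: $104,250 is $750 into a $5,000 phase-out range, leaving 4,250/5,000 of the credit: $3,840 × 4,250/5,000 = $3,264.
Energy Efficiency Rebate: income exceeds $44,300 by $59,950 → 60 increments × $28 = $1,680 ≥ base, so the credit is $0.
Retirement Saver's Credit: $104,250 is below the $104,900 cutoff, so the full $5,200 applies.
Total: $3,264 + $0 + $5,200 = $8,464.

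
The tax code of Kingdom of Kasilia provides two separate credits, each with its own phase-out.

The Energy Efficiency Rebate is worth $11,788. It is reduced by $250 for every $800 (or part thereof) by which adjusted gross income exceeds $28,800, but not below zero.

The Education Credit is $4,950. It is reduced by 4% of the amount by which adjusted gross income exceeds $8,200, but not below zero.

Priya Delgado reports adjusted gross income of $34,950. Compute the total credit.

Energy Efficiency Rebate: income exceeds $28,800 by $6,150, which is 8 full-or-partial $800 increments; reduction = 8 × $250 = $2,000, leaving $9,788.
Education Credit: 4% of the $26,750 excess over $8,200 is $1,070; credit = $4,950 − $1,070 = $3,880.
Total: $9,788 + $3,880 = $13,668.

$13,668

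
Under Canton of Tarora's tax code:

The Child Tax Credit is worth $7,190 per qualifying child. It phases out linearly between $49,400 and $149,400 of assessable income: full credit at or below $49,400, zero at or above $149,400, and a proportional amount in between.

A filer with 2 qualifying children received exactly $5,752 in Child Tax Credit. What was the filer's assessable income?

$109,400

Full credit = 2 × $7,190 = $14,380.
$5,752 is 5,752/14,380 of the full $14,380, so 8,628/14,380 of the $100,000 range has been used: income = $49,400 + $100,000 × 8,628/14,380 = $109,400.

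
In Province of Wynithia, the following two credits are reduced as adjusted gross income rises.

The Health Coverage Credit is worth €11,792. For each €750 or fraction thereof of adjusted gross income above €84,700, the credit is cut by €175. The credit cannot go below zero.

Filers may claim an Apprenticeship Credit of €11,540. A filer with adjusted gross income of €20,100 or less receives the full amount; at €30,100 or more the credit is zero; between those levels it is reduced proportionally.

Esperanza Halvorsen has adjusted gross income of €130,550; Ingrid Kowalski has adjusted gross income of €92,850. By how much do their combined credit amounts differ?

Esperanza (€130,550): Health Coverage Credit: income exceeds €84,700 by €45,850, which is 62 full-or-partial €750 increments; reduction = 62 × €175 = €10,850, leaving €942. Apprenticeship Credit: €130,550 is at or above €30,100, so the credit is €0. total €942 + €0 = €942
Ingrid (€92,850): Health Coverage Credit: income exceeds €84,700 by €8,150, which is 11 full-or-partial €750 increments; reduction = 11 × €175 = €1,925, leaving €9,867. Apprenticeship Credit: €92,850 is at or above €30,100, so the credit is €0. total €9,867 + €0 = €9,867
Difference: |€942 − €9,867| = €8,925.

€8,925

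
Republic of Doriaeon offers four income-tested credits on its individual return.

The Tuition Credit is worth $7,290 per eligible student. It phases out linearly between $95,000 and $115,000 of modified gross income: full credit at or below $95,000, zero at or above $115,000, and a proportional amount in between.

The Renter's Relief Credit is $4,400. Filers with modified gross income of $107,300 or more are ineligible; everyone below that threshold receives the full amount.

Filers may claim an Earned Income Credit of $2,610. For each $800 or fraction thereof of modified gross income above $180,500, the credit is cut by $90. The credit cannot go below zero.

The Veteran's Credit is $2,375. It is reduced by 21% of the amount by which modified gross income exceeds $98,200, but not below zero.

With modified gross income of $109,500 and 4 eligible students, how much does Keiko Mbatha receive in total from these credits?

Tuition Credit: base = 4 × $7,290 = $29,160. $109,500 is $14,500 into a $20,000 phase-out range, leaving 5,500/20,000 of the credit: $29,160 × 5,500/20,000 = $8,019.
Renter's Relief Credit: $109,500 meets or exceeds the $107,300 cutoff, so the credit is $0.
Earned Income Credit: $109,500 is at or below the $180,500 threshold, so the full $2,610 applies.
Veteran's Credit: 21% of the $11,300 excess over $98,200 is $2,373; credit = $2,375 − $2,373 = $2.
Total: $8,019 + $0 + $2,610 + $2 = $10,631.

$10,631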